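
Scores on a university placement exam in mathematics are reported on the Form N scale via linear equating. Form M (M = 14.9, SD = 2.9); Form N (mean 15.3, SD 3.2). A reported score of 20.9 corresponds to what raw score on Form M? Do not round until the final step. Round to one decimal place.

Invert y = (SD_Y/SD_X)(x − M_X) + M_Y:
x = (SD_X/SD_Y)(y − M_Y) + M_X = (2.9/3.2)(20.9 − 15.3) + 14.9
x = 0.906250 × 5.600 + 14.9 = 20.0

20.0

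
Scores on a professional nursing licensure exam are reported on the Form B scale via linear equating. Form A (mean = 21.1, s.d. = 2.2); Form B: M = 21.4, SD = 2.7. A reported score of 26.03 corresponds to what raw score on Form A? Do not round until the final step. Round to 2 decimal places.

Invert y = (SD_Y/SD_X)(x − M_X) + M_Y:
x = (SD_X/SD_Y)(y − M_Y) + M_X = (2.2/2.7)(26.03 − 21.4) + 21.1
x = 0.814815 × 4.630 + 21.1 = 24.87

24.87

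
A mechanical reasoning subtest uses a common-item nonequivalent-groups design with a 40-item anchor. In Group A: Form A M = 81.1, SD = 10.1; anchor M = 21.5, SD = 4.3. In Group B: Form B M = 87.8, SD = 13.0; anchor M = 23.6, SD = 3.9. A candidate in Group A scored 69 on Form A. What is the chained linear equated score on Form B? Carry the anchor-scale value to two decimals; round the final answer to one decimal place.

63.6

Form A → anchor (Group A): v = (4.3/10.1)(69 − 81.1) + 21.5 = 16.35
anchor → Form B (Group B): y = (13.0/3.9)(16.35 − 23.6) + 87.8 = 63.6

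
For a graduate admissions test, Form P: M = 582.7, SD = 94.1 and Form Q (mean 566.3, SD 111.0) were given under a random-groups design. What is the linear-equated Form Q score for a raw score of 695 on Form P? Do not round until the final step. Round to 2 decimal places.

698.77

Linear equating: y = (SD_Y/SD_X)(x − M_X) + M_Y
y = (111.0/94.1)(695 − 582.7) + 566.3
y = 1.179596 × 112.3 + 566.3 = 132.4687 + 566.3 = 698.77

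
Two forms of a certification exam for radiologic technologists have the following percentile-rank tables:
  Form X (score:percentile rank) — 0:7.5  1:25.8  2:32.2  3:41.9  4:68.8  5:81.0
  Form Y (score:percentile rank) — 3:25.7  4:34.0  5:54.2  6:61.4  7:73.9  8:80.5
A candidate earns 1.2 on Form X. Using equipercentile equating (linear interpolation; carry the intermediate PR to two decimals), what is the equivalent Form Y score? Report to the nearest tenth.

3.2

PR of 1.2 on Form X: 25.8 + (1.2 − 1)/(2 − 1) × (32.2 − 25.8) = 27.08
On Form Y, PR 27.08 falls between score 3 (PR 25.7) and 4 (PR 34.0).
Interpolate: 3 + (27.08 − 25.7)/(34.0 − 25.7) × (4 − 3) = 3.2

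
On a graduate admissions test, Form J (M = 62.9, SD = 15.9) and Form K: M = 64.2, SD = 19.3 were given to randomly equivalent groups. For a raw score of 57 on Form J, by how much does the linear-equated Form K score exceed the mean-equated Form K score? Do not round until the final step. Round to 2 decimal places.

-1.26

Mean-equated: 57 + (64.2 − 62.9) = 58.30
Linear-equated: (19.3/15.9)(57 − 62.9) + 64.2 = 57.038
Difference = 57.038 − 58.30 = -1.26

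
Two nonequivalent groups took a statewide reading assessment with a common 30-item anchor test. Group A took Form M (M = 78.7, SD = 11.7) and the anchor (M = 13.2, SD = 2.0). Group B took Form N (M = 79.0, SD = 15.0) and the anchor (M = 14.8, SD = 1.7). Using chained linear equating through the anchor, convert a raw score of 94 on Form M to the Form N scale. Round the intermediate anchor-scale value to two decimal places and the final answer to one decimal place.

88.0

Form M → anchor (Group A): v = (2.0/11.7)(94 − 78.7) + 13.2 = 15.82
anchor → Form N (Group B): y = (15.0/1.7)(15.82 − 14.8) + 79.0 = 88.0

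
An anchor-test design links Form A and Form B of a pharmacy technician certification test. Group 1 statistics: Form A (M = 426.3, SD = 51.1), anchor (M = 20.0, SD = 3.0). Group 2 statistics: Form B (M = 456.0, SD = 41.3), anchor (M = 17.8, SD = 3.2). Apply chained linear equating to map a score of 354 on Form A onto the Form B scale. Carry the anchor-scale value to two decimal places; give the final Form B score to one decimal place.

Form A → anchor (Group 1): v = (3.0/51.1)(354 − 426.3) + 20.0 = 15.76
anchor → Form B (Group 2): y = (41.3/3.2)(15.76 − 17.8) + 456.0 = 429.7

429.7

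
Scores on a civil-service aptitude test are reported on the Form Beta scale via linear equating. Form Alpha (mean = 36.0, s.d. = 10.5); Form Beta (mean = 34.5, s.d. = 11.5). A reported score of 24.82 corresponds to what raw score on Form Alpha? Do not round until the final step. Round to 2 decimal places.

27.16

Invert y = (SD_Y/SD_X)(x − M_X) + M_Y:
x = (SD_X/SD_Y)(y − M_Y) + M_X = (10.5/11.5)(24.82 − 34.5) + 36.0
x = 0.913043 × -9.680 + 36.0 = 27.16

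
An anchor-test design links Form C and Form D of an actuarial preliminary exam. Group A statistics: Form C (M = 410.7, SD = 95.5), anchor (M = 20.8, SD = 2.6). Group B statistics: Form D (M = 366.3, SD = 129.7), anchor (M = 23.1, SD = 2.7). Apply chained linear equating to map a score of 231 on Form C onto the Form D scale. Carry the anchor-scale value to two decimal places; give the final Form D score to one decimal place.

Form C → anchor (Group A): v = (2.6/95.5)(231 − 410.7) + 20.8 = 15.91
anchor → Form D (Group B): y = (129.7/2.7)(15.91 − 23.1) + 366.3 = 20.9

20.9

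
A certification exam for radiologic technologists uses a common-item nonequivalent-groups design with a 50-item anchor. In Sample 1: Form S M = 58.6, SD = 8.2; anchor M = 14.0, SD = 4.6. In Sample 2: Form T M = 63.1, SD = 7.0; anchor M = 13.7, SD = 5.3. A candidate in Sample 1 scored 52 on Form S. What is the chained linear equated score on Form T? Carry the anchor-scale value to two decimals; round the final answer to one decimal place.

Form S → anchor (Sample 1): v = (4.6/8.2)(52 − 58.6) + 14.0 = 10.30
anchor → Form T (Sample 2): y = (7.0/5.3)(10.30 − 13.7) + 63.1 = 58.6

58.6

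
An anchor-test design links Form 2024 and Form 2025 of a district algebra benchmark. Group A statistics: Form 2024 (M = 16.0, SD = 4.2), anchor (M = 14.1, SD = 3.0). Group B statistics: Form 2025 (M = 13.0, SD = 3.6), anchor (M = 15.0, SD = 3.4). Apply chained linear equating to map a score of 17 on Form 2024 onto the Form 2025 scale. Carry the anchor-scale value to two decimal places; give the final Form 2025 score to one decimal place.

Form 2024 → anchor (Group A): v = (3.0/4.2)(17 − 16.0) + 14.1 = 14.81
anchor → Form 2025 (Group B): y = (3.6/3.4)(14.81 − 15.0) + 13.0 = 12.8

12.8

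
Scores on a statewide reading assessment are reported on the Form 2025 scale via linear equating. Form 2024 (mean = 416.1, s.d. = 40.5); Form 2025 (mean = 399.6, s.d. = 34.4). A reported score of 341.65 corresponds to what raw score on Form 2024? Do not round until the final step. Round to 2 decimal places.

347.87

Invert y = (SD_Y/SD_X)(x − M_X) + M_Y:
x = (SD_X/SD_Y)(y − M_Y) + M_X = (40.5/34.4)(341.65 − 399.6) + 416.1
x = 1.177326 × -57.950 + 416.1 = 347.87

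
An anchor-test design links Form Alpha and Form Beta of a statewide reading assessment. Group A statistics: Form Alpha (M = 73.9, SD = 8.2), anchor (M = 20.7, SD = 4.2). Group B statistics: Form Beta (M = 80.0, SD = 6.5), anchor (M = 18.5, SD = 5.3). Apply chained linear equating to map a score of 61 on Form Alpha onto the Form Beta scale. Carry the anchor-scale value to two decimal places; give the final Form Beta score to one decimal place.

Form Alpha → anchor (Group A): v = (4.2/8.2)(61 − 73.9) + 20.7 = 14.09
anchor → Form Beta (Group B): y = (6.5/5.3)(14.09 − 18.5) + 80.0 = 74.6

74.6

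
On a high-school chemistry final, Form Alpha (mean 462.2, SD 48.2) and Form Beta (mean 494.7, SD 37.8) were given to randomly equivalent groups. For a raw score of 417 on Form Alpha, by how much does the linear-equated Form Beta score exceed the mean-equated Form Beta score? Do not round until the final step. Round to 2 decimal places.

Mean-equated: 417 + (494.7 − 462.2) = 449.50
Linear-equated: (37.8/48.2)(417 − 462.2) + 494.7 = 459.253
Difference = 459.253 − 449.50 = 9.75

9.75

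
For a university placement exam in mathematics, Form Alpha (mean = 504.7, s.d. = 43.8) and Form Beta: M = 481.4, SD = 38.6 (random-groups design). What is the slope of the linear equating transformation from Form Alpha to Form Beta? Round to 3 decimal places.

0.881

A = SD_Y / SD_X = 38.6 / 43.8 = 0.881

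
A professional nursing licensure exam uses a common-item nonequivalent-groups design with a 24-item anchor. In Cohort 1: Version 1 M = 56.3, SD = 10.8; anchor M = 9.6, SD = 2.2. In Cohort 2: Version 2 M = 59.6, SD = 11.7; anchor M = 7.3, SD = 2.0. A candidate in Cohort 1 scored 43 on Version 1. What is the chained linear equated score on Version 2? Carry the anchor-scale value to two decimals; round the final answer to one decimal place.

Version 1 → anchor (Cohort 1): v = (2.2/10.8)(43 − 56.3) + 9.6 = 6.89
anchor → Version 2 (Cohort 2): y = (11.7/2.0)(6.89 − 7.3) + 59.6 = 57.2

57.2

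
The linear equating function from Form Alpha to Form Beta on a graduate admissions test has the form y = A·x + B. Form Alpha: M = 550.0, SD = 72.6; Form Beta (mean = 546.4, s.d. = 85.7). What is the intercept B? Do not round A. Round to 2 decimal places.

A = SD_Y / SD_X = 85.7 / 72.6 = 1.180441
B = M_Y − A·M_X = 546.4 − 1.180441 × 550.0 = -102.84

-102.84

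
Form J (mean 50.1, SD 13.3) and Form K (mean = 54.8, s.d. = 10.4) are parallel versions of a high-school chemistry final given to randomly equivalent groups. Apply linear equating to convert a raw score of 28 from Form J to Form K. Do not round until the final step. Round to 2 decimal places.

37.52

Linear equating: y = (SD_Y/SD_X)(x − M_X) + M_Y
y = (10.4/13.3)(28 − 50.1) + 54.8
y = 0.781955 × -22.1 + 54.8 = -17.2812 + 54.8 = 37.52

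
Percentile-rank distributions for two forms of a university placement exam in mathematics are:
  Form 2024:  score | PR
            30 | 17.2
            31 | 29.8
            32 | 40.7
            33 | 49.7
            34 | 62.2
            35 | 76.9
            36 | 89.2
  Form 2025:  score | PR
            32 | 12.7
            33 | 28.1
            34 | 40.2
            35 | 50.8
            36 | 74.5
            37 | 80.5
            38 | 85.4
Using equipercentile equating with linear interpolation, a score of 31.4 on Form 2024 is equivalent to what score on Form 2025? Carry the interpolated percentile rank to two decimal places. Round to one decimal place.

33.5

PR of 31.4 on Form 2024: 29.8 + (31.4 − 31)/(32 − 31) × (40.7 − 29.8) = 34.16
On Form 2025, PR 34.16 falls between score 33 (PR 28.1) and 34 (PR 40.2).
Interpolate: 33 + (34.16 − 28.1)/(40.2 − 28.1) × (34 − 33) = 33.5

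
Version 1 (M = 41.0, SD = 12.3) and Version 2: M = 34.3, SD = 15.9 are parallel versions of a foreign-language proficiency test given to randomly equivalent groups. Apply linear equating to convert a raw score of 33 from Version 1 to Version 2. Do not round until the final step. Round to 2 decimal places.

23.96

Linear equating: y = (SD_Y/SD_X)(x − M_X) + M_Y
y = (15.9/12.3)(33 − 41.0) + 34.3
y = 1.292683 × -8.0 + 34.3 = -10.3415 + 34.3 = 23.96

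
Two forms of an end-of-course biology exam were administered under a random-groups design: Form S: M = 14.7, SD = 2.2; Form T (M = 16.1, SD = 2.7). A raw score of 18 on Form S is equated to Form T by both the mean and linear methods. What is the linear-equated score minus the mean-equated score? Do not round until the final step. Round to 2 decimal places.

0.75

Mean-equated: 18 + (16.1 − 14.7) = 19.40
Linear-equated: (2.7/2.2)(18 − 14.7) + 16.1 = 20.150
Difference = 20.150 − 19.40 = 0.75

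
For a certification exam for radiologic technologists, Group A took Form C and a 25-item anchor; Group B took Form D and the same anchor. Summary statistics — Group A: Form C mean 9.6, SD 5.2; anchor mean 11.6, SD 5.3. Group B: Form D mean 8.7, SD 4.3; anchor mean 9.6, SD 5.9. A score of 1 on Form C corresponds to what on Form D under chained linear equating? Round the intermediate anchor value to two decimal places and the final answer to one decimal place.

3.8

Form C → anchor (Group A): v = (5.3/5.2)(1 − 9.6) + 11.6 = 2.83
anchor → Form D (Group B): y = (4.3/5.9)(2.83 − 9.6) + 8.7 = 3.8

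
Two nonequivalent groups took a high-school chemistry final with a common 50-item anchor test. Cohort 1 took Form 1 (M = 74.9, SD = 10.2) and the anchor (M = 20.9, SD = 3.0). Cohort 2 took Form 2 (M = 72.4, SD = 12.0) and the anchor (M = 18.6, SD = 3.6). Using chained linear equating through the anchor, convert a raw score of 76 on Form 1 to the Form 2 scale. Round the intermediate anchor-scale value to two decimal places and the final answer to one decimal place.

Form 1 → anchor (Cohort 1): v = (3.0/10.2)(76 − 74.9) + 20.9 = 21.22
anchor → Form 2 (Cohort 2): y = (12.0/3.6)(21.22 − 18.6) + 72.4 = 81.1

81.1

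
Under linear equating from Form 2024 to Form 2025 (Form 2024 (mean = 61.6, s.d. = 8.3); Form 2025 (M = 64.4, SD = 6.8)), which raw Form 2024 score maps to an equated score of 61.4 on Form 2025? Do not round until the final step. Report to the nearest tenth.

Invert y = (SD_Y/SD_X)(x − M_X) + M_Y:
x = (SD_X/SD_Y)(y − M_Y) + M_X = (8.3/6.8)(61.4 − 64.4) + 61.6
x = 1.220588 × -3.000 + 61.6 = 57.9

57.9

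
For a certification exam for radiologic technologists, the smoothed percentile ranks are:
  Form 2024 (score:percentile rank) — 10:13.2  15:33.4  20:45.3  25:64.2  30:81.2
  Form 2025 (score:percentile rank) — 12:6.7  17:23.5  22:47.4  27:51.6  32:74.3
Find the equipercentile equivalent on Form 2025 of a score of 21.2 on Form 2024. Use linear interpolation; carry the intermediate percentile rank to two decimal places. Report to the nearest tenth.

PR of 21.2 on Form 2024: 45.3 + (21.2 − 20)/(25 − 20) × (64.2 − 45.3) = 49.84
On Form 2025, PR 49.84 falls between score 22 (PR 47.4) and 27 (PR 51.6).
Interpolate: 22 + (49.84 − 47.4)/(51.6 − 47.4) × (27 − 22) = 24.9

24.9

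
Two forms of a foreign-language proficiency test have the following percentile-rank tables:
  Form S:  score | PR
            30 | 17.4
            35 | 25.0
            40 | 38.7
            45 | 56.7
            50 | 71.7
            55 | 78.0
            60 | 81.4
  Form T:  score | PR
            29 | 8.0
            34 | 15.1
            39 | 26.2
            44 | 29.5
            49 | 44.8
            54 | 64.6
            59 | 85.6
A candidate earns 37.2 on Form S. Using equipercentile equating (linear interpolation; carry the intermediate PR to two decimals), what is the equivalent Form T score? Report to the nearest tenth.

44.5

PR of 37.2 on Form S: 25.0 + (37.2 − 35)/(40 − 35) × (38.7 − 25.0) = 31.03
On Form T, PR 31.03 falls between score 44 (PR 29.5) and 49 (PR 44.8).
Interpolate: 44 + (31.03 − 29.5)/(44.8 − 29.5) × (49 − 44) = 44.5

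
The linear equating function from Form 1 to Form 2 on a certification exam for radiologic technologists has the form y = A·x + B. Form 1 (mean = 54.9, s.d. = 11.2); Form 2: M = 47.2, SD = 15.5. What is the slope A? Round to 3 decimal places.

1.384

A = SD_Y / SD_X = 15.5 / 11.2 = 1.384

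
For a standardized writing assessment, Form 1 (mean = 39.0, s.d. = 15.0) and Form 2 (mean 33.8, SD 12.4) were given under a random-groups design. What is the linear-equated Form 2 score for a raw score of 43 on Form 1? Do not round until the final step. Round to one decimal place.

37.1

Linear equating: y = (SD_Y/SD_X)(x − M_X) + M_Y
y = (12.4/15.0)(43 − 39.0) + 33.8
y = 0.826667 × 4.0 + 33.8 = 3.3067 + 33.8 = 37.1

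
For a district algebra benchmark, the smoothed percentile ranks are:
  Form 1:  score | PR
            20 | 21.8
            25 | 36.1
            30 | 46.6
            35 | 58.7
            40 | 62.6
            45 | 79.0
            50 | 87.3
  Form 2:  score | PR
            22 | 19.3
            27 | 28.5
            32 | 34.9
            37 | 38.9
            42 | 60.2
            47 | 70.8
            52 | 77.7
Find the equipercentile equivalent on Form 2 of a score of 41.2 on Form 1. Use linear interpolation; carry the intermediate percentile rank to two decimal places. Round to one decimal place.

45.0

PR of 41.2 on Form 1: 62.6 + (41.2 − 40)/(45 − 40) × (79.0 − 62.6) = 66.54
On Form 2, PR 66.54 falls between score 42 (PR 60.2) and 47 (PR 70.8).
Interpolate: 42 + (66.54 − 60.2)/(70.8 − 60.2) × (47 − 42) = 45.0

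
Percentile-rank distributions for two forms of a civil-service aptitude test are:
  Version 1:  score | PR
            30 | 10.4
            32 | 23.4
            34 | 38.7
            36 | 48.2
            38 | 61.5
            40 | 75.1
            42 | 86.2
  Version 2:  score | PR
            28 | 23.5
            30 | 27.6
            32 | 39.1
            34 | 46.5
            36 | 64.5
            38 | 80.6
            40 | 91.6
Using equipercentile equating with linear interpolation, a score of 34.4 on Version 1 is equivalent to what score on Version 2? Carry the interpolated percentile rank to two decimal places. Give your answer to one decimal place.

PR of 34.4 on Version 1: 38.7 + (34.4 − 34)/(36 − 34) × (48.2 − 38.7) = 40.60
On Version 2, PR 40.60 falls between score 32 (PR 39.1) and 34 (PR 46.5).
Interpolate: 32 + (40.60 − 39.1)/(46.5 − 39.1) × (34 − 32) = 32.4

32.4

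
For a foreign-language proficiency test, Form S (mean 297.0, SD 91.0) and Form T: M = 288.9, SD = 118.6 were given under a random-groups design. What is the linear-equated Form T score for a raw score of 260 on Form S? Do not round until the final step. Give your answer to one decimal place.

240.7

Linear equating: y = (SD_Y/SD_X)(x − M_X) + M_Y
y = (118.6/91.0)(260 − 297.0) + 288.9
y = 1.303297 × -37.0 + 288.9 = -48.2220 + 288.9 = 240.7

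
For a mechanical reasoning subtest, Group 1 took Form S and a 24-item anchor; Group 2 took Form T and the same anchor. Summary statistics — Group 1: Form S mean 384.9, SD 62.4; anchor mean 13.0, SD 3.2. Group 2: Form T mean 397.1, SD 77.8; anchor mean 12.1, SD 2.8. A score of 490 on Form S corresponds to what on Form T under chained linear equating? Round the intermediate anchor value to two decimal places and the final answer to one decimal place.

Form S → anchor (Group 1): v = (3.2/62.4)(490 − 384.9) + 13.0 = 18.39
anchor → Form T (Group 2): y = (77.8/2.8)(18.39 − 12.1) + 397.1 = 571.9

571.9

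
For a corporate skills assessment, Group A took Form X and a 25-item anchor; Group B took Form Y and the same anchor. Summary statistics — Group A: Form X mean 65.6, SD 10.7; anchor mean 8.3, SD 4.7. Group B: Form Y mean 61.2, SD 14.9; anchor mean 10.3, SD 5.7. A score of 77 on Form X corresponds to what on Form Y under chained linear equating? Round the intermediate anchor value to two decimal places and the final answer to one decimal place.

69.1

Form X → anchor (Group A): v = (4.7/10.7)(77 − 65.6) + 8.3 = 13.31
anchor → Form Y (Group B): y = (14.9/5.7)(13.31 − 10.3) + 61.2 = 69.1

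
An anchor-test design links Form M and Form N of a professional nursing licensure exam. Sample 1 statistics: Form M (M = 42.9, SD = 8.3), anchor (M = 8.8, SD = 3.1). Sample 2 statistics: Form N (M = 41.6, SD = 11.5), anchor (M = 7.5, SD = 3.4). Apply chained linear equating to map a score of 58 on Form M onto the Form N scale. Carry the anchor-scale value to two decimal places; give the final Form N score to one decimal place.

65.1

Form M → anchor (Sample 1): v = (3.1/8.3)(58 − 42.9) + 8.8 = 14.44
anchor → Form N (Sample 2): y = (11.5/3.4)(14.44 − 7.5) + 41.6 = 65.1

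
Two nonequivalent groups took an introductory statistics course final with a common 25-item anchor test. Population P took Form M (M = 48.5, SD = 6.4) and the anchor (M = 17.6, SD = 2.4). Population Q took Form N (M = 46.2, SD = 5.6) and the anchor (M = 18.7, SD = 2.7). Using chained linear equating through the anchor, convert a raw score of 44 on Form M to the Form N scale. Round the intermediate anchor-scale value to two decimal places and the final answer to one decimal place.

40.4

Form M → anchor (Population P): v = (2.4/6.4)(44 − 48.5) + 17.6 = 15.91
anchor → Form N (Population Q): y = (5.6/2.7)(15.91 − 18.7) + 46.2 = 40.4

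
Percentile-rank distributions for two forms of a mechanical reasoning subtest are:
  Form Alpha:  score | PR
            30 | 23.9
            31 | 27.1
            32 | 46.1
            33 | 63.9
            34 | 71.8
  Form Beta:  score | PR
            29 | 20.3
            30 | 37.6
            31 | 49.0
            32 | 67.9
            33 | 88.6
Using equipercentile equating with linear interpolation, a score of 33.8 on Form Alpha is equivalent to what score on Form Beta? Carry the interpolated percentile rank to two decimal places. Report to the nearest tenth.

PR of 33.8 on Form Alpha: 63.9 + (33.8 − 33)/(34 − 33) × (71.8 − 63.9) = 70.22
On Form Beta, PR 70.22 falls between score 32 (PR 67.9) and 33 (PR 88.6).
Interpolate: 32 + (70.22 − 67.9)/(88.6 − 67.9) × (33 − 32) = 32.1

32.1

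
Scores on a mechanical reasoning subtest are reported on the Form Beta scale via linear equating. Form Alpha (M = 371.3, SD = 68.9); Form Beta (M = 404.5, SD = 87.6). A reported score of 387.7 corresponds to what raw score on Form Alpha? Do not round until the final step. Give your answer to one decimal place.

Invert y = (SD_Y/SD_X)(x − M_X) + M_Y:
x = (SD_X/SD_Y)(y − M_Y) + M_X = (68.9/87.6)(387.7 − 404.5) + 371.3
x = 0.786530 × -16.800 + 371.3 = 358.1

358.1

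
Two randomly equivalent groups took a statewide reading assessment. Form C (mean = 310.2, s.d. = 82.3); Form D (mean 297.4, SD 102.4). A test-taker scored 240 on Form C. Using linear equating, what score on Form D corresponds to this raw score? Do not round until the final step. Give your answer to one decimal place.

210.1

Linear equating: y = (SD_Y/SD_X)(x − M_X) + M_Y
y = (102.4/82.3)(240 − 310.2) + 297.4
y = 1.244228 × -70.2 + 297.4 = -87.3448 + 297.4 = 210.1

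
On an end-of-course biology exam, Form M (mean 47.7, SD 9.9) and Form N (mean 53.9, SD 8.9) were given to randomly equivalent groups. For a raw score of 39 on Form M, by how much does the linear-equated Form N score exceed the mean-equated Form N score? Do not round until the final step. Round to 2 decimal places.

0.88

Mean-equated: 39 + (53.9 − 47.7) = 45.20
Linear-equated: (8.9/9.9)(39 − 47.7) + 53.9 = 46.079
Difference = 46.079 − 45.20 = 0.88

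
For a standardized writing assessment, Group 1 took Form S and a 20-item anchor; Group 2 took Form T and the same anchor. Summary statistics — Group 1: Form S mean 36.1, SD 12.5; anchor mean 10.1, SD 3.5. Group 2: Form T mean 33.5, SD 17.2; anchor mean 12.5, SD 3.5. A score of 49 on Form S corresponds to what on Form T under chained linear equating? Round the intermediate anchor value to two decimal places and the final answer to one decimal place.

Form S → anchor (Group 1): v = (3.5/12.5)(49 − 36.1) + 10.1 = 13.71
anchor → Form T (Group 2): y = (17.2/3.5)(13.71 − 12.5) + 33.5 = 39.4

39.4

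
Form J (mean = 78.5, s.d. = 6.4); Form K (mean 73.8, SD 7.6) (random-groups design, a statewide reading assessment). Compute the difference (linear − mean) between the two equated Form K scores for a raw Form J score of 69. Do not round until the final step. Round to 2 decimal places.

-1.78

Mean-equated: 69 + (73.8 − 78.5) = 64.30
Linear-equated: (7.6/6.4)(69 − 78.5) + 73.8 = 62.519
Difference = 62.519 − 64.30 = -1.78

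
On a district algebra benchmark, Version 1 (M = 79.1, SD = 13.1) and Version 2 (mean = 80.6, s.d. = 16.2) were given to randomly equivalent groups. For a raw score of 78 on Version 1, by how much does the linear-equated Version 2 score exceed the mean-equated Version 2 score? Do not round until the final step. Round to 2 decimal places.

-0.26

Mean-equated: 78 + (80.6 − 79.1) = 79.50
Linear-equated: (16.2/13.1)(78 − 79.1) + 80.6 = 79.240
Difference = 79.240 − 79.50 = -0.26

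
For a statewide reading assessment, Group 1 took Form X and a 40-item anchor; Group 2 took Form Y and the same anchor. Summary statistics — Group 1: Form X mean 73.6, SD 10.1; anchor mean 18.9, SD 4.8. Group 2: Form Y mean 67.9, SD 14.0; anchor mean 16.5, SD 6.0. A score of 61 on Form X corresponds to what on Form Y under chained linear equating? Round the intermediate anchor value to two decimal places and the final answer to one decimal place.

Form X → anchor (Group 1): v = (4.8/10.1)(61 − 73.6) + 18.9 = 12.91
anchor → Form Y (Group 2): y = (14.0/6.0)(12.91 − 16.5) + 67.9 = 59.5

59.5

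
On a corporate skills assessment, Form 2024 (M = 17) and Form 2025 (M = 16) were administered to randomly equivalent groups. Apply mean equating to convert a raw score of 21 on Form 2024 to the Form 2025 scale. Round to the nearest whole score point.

Mean equating: y = x + (M_Y − M_X) = 21 + (16 − 17) = 20

20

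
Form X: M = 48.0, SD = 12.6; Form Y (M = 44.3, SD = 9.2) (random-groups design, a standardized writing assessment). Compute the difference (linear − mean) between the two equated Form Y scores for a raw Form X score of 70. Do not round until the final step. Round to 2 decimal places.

-5.94

Mean-equated: 70 + (44.3 − 48.0) = 66.30
Linear-equated: (9.2/12.6)(70 − 48.0) + 44.3 = 60.363
Difference = 60.363 − 66.30 = -5.94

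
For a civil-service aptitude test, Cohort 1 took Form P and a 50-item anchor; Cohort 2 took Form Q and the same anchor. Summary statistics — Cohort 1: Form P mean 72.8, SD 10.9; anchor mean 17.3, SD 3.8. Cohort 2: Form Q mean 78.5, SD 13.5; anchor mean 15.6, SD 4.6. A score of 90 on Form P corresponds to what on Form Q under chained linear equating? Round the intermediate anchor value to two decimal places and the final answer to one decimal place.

Form P → anchor (Cohort 1): v = (3.8/10.9)(90 − 72.8) + 17.3 = 23.30
anchor → Form Q (Cohort 2): y = (13.5/4.6)(23.30 − 15.6) + 78.5 = 101.1

101.1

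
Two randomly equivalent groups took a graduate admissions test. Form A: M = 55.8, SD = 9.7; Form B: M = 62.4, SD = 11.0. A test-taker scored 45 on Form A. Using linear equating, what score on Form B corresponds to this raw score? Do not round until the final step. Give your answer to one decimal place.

50.2

Linear equating: y = (SD_Y/SD_X)(x − M_X) + M_Y
y = (11.0/9.7)(45 − 55.8) + 62.4
y = 1.134021 × -10.8 + 62.4 = -12.2474 + 62.4 = 50.2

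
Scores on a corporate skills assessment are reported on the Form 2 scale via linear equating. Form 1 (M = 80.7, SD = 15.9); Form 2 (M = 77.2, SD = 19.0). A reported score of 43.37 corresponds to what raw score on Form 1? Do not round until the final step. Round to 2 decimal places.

Invert y = (SD_Y/SD_X)(x − M_X) + M_Y:
x = (SD_X/SD_Y)(y − M_Y) + M_X = (15.9/19.0)(43.37 − 77.2) + 80.7
x = 0.836842 × -33.830 + 80.7 = 52.39

52.39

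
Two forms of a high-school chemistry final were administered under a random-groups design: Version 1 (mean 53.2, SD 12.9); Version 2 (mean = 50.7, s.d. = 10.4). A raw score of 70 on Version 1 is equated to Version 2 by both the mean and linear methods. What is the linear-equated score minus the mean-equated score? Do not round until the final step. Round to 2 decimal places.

Mean-equated: 70 + (50.7 − 53.2) = 67.50
Linear-equated: (10.4/12.9)(70 − 53.2) + 50.7 = 64.244
Difference = 64.244 − 67.50 = -3.26

-3.26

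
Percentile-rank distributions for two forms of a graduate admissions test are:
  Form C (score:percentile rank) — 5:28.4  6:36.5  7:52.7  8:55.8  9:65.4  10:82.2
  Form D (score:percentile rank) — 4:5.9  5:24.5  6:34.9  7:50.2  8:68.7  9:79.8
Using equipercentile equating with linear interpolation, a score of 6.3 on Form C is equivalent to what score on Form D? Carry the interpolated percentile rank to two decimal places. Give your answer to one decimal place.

6.4

PR of 6.3 on Form C: 36.5 + (6.3 − 6)/(7 − 6) × (52.7 − 36.5) = 41.36
On Form D, PR 41.36 falls between score 6 (PR 34.9) and 7 (PR 50.2).
Interpolate: 6 + (41.36 − 34.9)/(50.2 − 34.9) × (7 − 6) = 6.4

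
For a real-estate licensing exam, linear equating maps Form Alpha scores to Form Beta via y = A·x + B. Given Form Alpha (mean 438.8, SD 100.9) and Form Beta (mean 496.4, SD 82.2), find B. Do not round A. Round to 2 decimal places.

A = SD_Y / SD_X = 82.2 / 100.9 = 0.814668
B = M_Y − A·M_X = 496.4 − 0.814668 × 438.8 = 138.92

138.92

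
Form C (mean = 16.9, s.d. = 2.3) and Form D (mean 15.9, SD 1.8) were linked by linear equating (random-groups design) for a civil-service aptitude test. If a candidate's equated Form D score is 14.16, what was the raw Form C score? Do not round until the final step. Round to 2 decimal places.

14.68

Invert y = (SD_Y/SD_X)(x − M_X) + M_Y:
x = (SD_X/SD_Y)(y − M_Y) + M_X = (2.3/1.8)(14.16 − 15.9) + 16.9
x = 1.277778 × -1.740 + 16.9 = 14.68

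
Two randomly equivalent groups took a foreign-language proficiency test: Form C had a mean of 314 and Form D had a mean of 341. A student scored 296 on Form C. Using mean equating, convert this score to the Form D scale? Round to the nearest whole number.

Mean equating: y = x + (M_Y − M_X) = 296 + (341 − 314) = 323

323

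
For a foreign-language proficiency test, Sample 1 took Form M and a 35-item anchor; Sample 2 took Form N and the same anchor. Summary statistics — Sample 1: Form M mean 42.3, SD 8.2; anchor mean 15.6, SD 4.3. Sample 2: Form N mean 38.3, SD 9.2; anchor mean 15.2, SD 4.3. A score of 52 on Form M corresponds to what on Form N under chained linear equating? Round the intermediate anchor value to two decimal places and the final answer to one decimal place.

50.0

Form M → anchor (Sample 1): v = (4.3/8.2)(52 − 42.3) + 15.6 = 20.69
anchor → Form N (Sample 2): y = (9.2/4.3)(20.69 − 15.2) + 38.3 = 50.0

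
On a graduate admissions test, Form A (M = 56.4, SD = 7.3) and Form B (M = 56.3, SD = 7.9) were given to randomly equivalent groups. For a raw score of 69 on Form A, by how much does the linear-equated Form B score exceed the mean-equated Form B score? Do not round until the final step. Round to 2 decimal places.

1.04

Mean-equated: 69 + (56.3 − 56.4) = 68.90
Linear-equated: (7.9/7.3)(69 − 56.4) + 56.3 = 69.936
Difference = 69.936 − 68.90 = 1.04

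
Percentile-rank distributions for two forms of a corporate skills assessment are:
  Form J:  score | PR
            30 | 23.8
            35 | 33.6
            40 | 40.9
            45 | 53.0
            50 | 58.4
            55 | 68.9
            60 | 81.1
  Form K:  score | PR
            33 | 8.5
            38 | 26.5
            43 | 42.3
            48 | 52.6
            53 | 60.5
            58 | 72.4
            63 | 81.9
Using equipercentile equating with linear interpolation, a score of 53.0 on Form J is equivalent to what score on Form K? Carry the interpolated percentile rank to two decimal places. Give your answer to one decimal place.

PR of 53.0 on Form J: 58.4 + (53.0 − 50)/(55 − 50) × (68.9 − 58.4) = 64.70
On Form K, PR 64.70 falls between score 53 (PR 60.5) and 58 (PR 72.4).
Interpolate: 53 + (64.70 − 60.5)/(72.4 − 60.5) × (58 − 53) = 54.8

54.8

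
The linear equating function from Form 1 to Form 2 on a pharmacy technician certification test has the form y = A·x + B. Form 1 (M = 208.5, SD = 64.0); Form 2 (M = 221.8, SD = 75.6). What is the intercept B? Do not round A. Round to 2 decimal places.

-24.49

A = SD_Y / SD_X = 75.6 / 64.0 = 1.181250
B = M_Y − A·M_X = 221.8 − 1.181250 × 208.5 = -24.49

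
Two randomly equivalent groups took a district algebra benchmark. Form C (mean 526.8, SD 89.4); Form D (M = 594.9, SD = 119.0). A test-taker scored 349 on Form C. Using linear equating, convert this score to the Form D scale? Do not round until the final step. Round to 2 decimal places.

358.23

Linear equating: y = (SD_Y/SD_X)(x − M_X) + M_Y
y = (119.0/89.4)(349 − 526.8) + 594.9
y = 1.331096 × -177.8 + 594.9 = -236.6689 + 594.9 = 358.23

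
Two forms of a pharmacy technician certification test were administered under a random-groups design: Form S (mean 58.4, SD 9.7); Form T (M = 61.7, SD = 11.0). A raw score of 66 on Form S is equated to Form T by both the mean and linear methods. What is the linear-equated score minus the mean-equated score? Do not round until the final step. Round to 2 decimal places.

Mean-equated: 66 + (61.7 − 58.4) = 69.30
Linear-equated: (11.0/9.7)(66 − 58.4) + 61.7 = 70.319
Difference = 70.319 − 69.30 = 1.02

1.02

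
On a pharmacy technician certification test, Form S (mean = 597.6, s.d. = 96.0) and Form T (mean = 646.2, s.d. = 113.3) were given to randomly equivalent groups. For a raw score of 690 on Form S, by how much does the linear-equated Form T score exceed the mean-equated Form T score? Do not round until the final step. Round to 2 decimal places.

16.65

Mean-equated: 690 + (646.2 − 597.6) = 738.60
Linear-equated: (113.3/96.0)(690 − 597.6) + 646.2 = 755.251
Difference = 755.251 − 738.60 = 16.65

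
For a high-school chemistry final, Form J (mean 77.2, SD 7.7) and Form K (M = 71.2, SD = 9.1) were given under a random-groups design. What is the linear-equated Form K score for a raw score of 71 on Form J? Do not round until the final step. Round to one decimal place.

Linear equating: y = (SD_Y/SD_X)(x − M_X) + M_Y
y = (9.1/7.7)(71 − 77.2) + 71.2
y = 1.181818 × -6.2 + 71.2 = -7.3273 + 71.2 = 63.9

63.9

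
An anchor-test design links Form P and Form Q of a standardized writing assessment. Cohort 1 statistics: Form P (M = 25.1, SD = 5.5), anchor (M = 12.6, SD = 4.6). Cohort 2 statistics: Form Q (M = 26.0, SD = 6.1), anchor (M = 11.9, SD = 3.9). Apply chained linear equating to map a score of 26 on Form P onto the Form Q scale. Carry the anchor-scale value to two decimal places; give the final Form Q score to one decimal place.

28.3

Form P → anchor (Cohort 1): v = (4.6/5.5)(26 − 25.1) + 12.6 = 13.35
anchor → Form Q (Cohort 2): y = (6.1/3.9)(13.35 − 11.9) + 26.0 = 28.3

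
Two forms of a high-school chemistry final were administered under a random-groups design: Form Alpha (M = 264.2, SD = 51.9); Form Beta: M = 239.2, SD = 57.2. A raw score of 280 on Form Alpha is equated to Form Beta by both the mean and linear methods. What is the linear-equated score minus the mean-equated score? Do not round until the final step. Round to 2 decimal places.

1.61

Mean-equated: 280 + (239.2 − 264.2) = 255.00
Linear-equated: (57.2/51.9)(280 − 264.2) + 239.2 = 256.613
Difference = 256.613 − 255.00 = 1.61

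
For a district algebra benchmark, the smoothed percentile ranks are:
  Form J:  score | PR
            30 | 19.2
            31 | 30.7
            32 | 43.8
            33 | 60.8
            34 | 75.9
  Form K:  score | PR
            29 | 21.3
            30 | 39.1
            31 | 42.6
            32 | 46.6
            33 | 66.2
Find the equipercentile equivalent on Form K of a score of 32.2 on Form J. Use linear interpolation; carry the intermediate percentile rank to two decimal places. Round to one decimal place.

32.0

PR of 32.2 on Form J: 43.8 + (32.2 − 32)/(33 − 32) × (60.8 − 43.8) = 47.20
On Form K, PR 47.20 falls between score 32 (PR 46.6) and 33 (PR 66.2).
Interpolate: 32 + (47.20 − 46.6)/(66.2 − 46.6) × (33 − 32) = 32.0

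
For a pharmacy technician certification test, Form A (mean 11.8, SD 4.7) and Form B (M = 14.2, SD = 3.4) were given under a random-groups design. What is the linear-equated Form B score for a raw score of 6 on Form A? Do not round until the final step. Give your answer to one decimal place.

Linear equating: y = (SD_Y/SD_X)(x − M_X) + M_Y
y = (3.4/4.7)(6 − 11.8) + 14.2
y = 0.723404 × -5.8 + 14.2 = -4.1957 + 14.2 = 10.0

10.0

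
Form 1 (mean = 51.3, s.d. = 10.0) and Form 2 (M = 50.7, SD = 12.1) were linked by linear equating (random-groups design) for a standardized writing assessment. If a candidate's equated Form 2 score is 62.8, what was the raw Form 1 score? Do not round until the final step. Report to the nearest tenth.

Invert y = (SD_Y/SD_X)(x − M_X) + M_Y:
x = (SD_X/SD_Y)(y − M_Y) + M_X = (10.0/12.1)(62.8 − 50.7) + 51.3
x = 0.826446 × 12.100 + 51.3 = 61.3

61.3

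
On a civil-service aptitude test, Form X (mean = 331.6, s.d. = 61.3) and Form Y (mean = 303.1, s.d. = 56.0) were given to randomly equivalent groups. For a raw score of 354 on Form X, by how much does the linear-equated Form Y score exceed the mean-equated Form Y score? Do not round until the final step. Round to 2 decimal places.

Mean-equated: 354 + (303.1 − 331.6) = 325.50
Linear-equated: (56.0/61.3)(354 − 331.6) + 303.1 = 323.563
Difference = 323.563 − 325.50 = -1.94

-1.94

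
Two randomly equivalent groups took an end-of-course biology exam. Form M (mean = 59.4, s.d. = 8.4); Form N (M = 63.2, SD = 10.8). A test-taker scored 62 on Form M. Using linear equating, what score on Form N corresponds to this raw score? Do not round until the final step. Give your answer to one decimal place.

Linear equating: y = (SD_Y/SD_X)(x − M_X) + M_Y
y = (10.8/8.4)(62 − 59.4) + 63.2
y = 1.285714 × 2.6 + 63.2 = 3.3429 + 63.2 = 66.5

66.5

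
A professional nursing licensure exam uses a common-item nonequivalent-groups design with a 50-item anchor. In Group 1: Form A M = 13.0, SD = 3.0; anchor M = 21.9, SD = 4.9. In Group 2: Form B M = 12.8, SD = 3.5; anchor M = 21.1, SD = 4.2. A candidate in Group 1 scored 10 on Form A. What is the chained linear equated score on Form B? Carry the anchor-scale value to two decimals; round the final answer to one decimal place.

Form A → anchor (Group 1): v = (4.9/3.0)(10 − 13.0) + 21.9 = 17.00
anchor → Form B (Group 2): y = (3.5/4.2)(17.00 − 21.1) + 12.8 = 9.4

9.4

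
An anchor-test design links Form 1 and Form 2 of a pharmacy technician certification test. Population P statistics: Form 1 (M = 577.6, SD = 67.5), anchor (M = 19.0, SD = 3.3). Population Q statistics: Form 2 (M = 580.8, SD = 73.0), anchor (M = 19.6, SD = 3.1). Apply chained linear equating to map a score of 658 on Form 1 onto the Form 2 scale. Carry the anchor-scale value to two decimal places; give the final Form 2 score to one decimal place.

Form 1 → anchor (Population P): v = (3.3/67.5)(658 − 577.6) + 19.0 = 22.93
anchor → Form 2 (Population Q): y = (73.0/3.1)(22.93 − 19.6) + 580.8 = 659.2

659.2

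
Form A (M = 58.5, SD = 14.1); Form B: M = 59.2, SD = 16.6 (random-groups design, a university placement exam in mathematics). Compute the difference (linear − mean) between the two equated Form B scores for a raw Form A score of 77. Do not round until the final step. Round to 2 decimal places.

Mean-equated: 77 + (59.2 − 58.5) = 77.70
Linear-equated: (16.6/14.1)(77 − 58.5) + 59.2 = 80.980
Difference = 80.980 − 77.70 = 3.28

3.28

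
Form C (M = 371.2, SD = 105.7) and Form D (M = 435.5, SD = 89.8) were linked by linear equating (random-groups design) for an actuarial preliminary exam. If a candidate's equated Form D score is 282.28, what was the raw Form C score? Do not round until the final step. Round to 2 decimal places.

190.85

Invert y = (SD_Y/SD_X)(x − M_X) + M_Y:
x = (SD_X/SD_Y)(y − M_Y) + M_X = (105.7/89.8)(282.28 − 435.5) + 371.2
x = 1.177060 × -153.220 + 371.2 = 190.85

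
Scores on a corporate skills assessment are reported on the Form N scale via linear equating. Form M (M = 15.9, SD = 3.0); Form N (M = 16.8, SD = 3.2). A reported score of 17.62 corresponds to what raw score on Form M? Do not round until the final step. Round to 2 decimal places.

16.67

Invert y = (SD_Y/SD_X)(x − M_X) + M_Y:
x = (SD_X/SD_Y)(y − M_Y) + M_X = (3.0/3.2)(17.62 − 16.8) + 15.9
x = 0.937500 × 0.820 + 15.9 = 16.67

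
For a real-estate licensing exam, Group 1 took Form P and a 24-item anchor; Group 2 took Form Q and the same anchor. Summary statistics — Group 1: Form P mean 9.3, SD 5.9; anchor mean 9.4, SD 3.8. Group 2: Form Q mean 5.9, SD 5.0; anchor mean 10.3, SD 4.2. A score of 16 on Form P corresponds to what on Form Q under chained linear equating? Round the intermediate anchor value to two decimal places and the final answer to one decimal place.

10.0

Form P → anchor (Group 1): v = (3.8/5.9)(16 − 9.3) + 9.4 = 13.72
anchor → Form Q (Group 2): y = (5.0/4.2)(13.72 − 10.3) + 5.9 = 10.0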